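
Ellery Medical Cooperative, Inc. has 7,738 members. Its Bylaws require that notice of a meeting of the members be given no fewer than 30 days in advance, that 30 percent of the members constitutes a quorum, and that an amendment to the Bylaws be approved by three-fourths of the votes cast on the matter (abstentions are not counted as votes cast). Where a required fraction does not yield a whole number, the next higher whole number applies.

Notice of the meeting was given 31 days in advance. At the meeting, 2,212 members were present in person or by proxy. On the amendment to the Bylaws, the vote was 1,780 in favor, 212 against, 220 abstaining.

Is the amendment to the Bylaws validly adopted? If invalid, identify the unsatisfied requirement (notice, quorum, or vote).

Invalid — quorum requirement not satisfied.

Notice: 31 days given; 30 required. Satisfied.
Quorum: 30% of 7,738 = 2,321.40, rounded up to 2,322; 2,212 present. Not satisfied.
Vote: requires three-fourths of the votes cast (2,212 − 220 abstaining = 1,992); 3/4 of 1992 = 1494, so 1,494 needed; 1,780 in favor. Satisfied.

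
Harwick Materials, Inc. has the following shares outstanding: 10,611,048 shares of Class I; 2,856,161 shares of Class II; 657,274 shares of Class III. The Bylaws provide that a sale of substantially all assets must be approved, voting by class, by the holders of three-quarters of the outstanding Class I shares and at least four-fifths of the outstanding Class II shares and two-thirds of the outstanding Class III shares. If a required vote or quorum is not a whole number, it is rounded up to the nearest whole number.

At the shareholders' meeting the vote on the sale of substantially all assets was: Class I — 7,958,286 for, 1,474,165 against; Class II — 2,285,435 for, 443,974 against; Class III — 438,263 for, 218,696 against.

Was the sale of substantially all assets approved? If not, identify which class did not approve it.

Approved — every class gave the required vote.

Class I: 3/4 of 10611048 = 7958286; 7,958,286 required, 7,958,286 in favor — approved.
Class II: 4/5 of 2856161 = 2284928.80, rounded up to 2284929; 2,284,929 required, 2,285,435 in favor — approved.
Class III: 2/3 of 657274 = 438182.67, rounded up to 438183; 438,183 required, 438,263 in favor — approved.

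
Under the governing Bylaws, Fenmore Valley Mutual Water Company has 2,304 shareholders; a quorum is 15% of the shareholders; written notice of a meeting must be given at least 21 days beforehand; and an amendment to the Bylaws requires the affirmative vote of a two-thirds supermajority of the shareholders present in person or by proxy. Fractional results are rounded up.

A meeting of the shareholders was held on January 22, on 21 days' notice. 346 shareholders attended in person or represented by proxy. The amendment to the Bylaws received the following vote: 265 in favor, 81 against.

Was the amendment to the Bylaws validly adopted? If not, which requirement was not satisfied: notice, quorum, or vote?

Notice: 21 days given; 21 required. Satisfied.
Quorum: 15% of 2,304 = 345.60, rounded up to 346; 346 present. Satisfied.
Vote: requires two-thirds of those present (346); 2/3 of 346 = 230.67, rounded up to 231, so 231 needed; 265 in favor. Satisfied.

Valid — all requirements satisfied.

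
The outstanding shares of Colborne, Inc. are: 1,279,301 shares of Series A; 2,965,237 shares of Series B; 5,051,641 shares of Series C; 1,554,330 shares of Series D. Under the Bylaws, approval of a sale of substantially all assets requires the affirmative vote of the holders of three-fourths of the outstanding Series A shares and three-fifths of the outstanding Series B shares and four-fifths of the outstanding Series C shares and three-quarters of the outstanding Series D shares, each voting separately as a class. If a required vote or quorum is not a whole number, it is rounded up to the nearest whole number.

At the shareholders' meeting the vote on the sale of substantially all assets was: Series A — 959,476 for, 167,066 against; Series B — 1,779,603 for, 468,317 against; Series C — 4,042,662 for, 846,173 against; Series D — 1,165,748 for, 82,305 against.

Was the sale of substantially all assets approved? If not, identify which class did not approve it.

Approved — every class gave the required vote.

Series A: 3/4 of 1279301 = 959475.75, rounded up to 959476; 959,476 required, 959,476 in favor — approved.
Series B: 3/5 of 2965237 = 1779142.20, rounded up to 1779143; 1,779,143 required, 1,779,603 in favor — approved.
Series C: 4/5 of 5051641 = 4041312.80, rounded up to 4041313; 4,041,313 required, 4,042,662 in favor — approved.
Series D: 3/4 of 1554330 = 1165747.50, rounded up to 1165748; 1,165,748 required, 1,165,748 in favor — approved.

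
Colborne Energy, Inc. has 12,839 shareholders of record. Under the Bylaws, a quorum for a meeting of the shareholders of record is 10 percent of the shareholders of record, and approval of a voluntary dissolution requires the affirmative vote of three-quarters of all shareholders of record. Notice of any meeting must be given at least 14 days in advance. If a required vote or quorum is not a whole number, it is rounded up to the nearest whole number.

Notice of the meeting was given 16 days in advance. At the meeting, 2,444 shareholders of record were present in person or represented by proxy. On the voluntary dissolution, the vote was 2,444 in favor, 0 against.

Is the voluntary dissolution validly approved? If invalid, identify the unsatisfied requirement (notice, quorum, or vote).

Notice: 16 days given; 14 required. Satisfied.
Quorum: 10% of 12,839 = 1,283.90, rounded up to 1,284; 2,444 present. Satisfied.
Vote: requires three-fourths of all shareholders of record (12,839); 3/4 of 12839 = 9629.25, rounded up to 9630, so 9,630 needed; 2,444 in favor. Not satisfied.

Invalid — vote requirement not satisfied.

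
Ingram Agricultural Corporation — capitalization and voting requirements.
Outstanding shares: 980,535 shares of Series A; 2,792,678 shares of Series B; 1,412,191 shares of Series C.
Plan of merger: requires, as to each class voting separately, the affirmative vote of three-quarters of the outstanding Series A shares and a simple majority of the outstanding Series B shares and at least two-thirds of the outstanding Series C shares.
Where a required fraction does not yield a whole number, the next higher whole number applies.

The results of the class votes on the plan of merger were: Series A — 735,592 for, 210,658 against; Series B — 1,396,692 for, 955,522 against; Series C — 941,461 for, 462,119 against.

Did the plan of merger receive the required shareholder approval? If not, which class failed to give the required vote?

Series A: 3/4 of 980535 = 735401.25, rounded up to 735402; 735,402 required, 735,592 in favor — approved.
Series B: a majority of 2792678 is 1396340; 1,396,340 required, 1,396,692 in favor — approved.
Series C: 2/3 of 1412191 = 941460.67, rounded up to 941461; 941,461 required, 941,461 in favor — approved.

Approved — every class gave the required vote.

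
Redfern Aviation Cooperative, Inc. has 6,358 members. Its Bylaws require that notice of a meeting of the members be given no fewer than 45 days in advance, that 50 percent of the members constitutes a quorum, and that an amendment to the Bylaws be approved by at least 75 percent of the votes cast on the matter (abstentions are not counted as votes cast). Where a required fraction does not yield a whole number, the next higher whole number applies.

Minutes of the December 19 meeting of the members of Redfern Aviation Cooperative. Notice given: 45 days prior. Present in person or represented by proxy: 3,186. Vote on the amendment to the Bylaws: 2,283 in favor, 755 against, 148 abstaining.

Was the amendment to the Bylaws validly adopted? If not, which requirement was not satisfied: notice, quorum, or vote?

Valid — all requirements satisfied.

Notice: 45 days given; 45 required. Satisfied.
Quorum: 50% of 6,358 = 3,179; 3,186 present. Satisfied.
Vote: requires three-fourths of the votes cast (3,186 − 148 abstaining = 3,038); 3/4 of 3038 = 2278.50, rounded up to 2279, so 2,279 needed; 2,283 in favor. Satisfied.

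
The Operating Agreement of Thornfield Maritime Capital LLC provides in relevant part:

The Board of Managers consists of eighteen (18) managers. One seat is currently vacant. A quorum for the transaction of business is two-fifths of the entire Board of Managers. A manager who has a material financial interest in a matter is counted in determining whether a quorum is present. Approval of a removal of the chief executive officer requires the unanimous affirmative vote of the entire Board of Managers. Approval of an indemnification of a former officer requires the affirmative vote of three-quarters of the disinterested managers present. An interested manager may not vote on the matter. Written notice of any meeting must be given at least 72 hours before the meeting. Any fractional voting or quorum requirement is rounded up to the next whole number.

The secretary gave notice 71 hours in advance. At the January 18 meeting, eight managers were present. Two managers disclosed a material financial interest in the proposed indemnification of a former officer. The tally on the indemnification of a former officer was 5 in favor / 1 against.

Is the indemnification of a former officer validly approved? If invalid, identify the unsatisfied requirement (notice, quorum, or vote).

Notice: 71 hours given; 72 required (71 < 72). Not satisfied.
Quorum: 8 present (interested managers count toward quorum); quorum is 8. Satisfied.
Vote: the indemnification of a former officer requires three-fourths of the disinterested managers present (8 − 2 = 6). 3/4 of 6 = 4.50, rounded up to 5, so 5 affirmative votes are needed; 5 voted in favor. Satisfied.

Invalid — notice requirement not satisfied.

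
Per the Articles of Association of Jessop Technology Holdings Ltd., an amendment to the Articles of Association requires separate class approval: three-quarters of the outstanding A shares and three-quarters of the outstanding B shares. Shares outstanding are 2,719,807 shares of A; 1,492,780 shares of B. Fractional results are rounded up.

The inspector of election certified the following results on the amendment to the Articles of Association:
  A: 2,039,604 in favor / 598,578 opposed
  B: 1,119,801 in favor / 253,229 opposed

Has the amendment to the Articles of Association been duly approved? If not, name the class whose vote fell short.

Not approved — the A shares did not give the required vote.

A: 3/4 of 2719807 = 2039855.25, rounded up to 2039856; 2,039,856 required, 2,039,604 in favor — not approved.
B: 3/4 of 1492780 = 1119585; 1,119,585 required, 1,119,801 in favor — approved.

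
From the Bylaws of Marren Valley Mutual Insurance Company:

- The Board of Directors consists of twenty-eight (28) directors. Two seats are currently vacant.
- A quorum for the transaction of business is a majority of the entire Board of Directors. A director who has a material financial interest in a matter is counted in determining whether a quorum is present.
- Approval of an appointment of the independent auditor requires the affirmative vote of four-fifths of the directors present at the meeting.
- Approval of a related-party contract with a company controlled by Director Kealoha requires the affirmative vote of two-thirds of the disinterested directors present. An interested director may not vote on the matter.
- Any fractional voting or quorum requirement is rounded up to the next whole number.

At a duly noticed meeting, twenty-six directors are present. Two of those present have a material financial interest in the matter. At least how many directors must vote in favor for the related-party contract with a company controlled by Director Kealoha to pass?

The related-party contract with a company controlled by Director Kealoha requires two-thirds of the disinterested directors present (26 − 2 = 24).
2/3 of 24 = 16.

16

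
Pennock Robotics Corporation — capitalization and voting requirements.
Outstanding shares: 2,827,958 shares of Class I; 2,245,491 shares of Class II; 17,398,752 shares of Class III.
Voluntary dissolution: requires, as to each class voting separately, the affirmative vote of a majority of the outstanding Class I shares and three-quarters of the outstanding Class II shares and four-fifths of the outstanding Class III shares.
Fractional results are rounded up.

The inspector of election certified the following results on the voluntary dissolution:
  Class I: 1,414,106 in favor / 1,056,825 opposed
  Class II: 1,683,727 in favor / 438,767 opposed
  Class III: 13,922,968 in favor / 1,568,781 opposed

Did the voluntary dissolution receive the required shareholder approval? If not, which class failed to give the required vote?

Not approved — the Class II shares did not give the required vote.

Class I: a majority of 2827958 is 1413980; 1,413,980 required, 1,414,106 in favor — approved.
Class II: 3/4 of 2245491 = 1684118.25, rounded up to 1684119; 1,684,119 required, 1,683,727 in favor — not approved.
Class III: 4/5 of 17398752 = 13919001.60, rounded up to 13919002; 13,919,002 required, 13,922,968 in favor — approved.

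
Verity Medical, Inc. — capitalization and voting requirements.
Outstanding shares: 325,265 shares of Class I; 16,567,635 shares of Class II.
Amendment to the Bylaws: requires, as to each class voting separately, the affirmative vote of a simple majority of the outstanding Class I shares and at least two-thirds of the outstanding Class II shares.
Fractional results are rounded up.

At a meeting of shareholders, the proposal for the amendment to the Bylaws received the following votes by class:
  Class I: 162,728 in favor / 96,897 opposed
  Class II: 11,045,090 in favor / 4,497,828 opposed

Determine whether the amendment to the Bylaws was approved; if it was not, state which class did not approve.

Class I: a majority of 325265 is 162633; 162,633 required, 162,728 in favor — approved.
Class II: 2/3 of 16567635 = 11045090; 11,045,090 required, 11,045,090 in favor — approved.

Approved — every class gave the required vote.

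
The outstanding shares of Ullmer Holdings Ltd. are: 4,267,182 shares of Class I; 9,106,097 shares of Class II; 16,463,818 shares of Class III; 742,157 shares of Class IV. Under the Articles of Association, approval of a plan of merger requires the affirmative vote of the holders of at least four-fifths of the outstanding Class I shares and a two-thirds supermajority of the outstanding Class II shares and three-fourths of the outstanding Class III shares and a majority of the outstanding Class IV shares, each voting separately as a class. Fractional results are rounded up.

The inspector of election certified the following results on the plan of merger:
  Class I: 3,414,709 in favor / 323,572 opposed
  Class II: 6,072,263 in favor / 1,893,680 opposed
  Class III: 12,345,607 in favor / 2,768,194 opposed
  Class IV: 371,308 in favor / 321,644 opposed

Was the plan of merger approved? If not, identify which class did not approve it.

Not approved — the Class III shares did not give the required vote.

Class I: 4/5 of 4267182 = 3413745.60, rounded up to 3413746; 3,413,746 required, 3,414,709 in favor — approved.
Class II: 2/3 of 9106097 = 6070731.33, rounded up to 6070732; 6,070,732 required, 6,072,263 in favor — approved.
Class III: 3/4 of 16463818 = 12347863.50, rounded up to 12347864; 12,347,864 required, 12,345,607 in favor — not approved.
Class IV: a majority of 742157 is 371079; 371,079 required, 371,308 in favor — approved.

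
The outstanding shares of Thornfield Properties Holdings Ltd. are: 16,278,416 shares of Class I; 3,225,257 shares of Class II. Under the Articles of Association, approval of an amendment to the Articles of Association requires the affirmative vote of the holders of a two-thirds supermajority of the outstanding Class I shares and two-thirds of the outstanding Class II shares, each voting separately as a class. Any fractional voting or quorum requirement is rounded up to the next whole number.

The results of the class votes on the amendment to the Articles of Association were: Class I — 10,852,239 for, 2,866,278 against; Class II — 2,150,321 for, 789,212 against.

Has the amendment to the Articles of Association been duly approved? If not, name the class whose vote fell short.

Class I: 2/3 of 16278416 = 10852277.33, rounded up to 10852278; 10,852,278 required, 10,852,239 in favor — not approved.
Class II: 2/3 of 3225257 = 2150171.33, rounded up to 2150172; 2,150,172 required, 2,150,321 in favor — approved.

Not approved — the Class I shares did not give the required vote.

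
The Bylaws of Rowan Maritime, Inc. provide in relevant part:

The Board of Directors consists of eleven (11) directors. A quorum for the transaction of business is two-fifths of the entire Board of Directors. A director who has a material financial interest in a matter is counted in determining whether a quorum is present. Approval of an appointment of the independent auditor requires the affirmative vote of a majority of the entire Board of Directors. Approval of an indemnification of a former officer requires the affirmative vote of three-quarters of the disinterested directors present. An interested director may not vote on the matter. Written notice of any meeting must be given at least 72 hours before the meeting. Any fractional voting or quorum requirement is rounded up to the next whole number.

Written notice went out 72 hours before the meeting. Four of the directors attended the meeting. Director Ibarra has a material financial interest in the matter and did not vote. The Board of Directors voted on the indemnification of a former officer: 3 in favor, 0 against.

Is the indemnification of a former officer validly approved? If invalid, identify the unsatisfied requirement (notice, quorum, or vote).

Notice: 72 hours given; 72 required (72 ≥ 72). Satisfied.
Quorum: 4 present (interested directors count toward quorum); quorum is 5. Not satisfied.
Vote: the indemnification of a former officer requires three-fourths of the disinterested directors present (4 − 1 = 3). 3/4 of 3 = 2.25, rounded up to 3, so 3 affirmative votes are needed; 3 voted in favor. Satisfied. (Moot — without a quorum no business can be validly transacted.)

Invalid — quorum requirement not satisfied.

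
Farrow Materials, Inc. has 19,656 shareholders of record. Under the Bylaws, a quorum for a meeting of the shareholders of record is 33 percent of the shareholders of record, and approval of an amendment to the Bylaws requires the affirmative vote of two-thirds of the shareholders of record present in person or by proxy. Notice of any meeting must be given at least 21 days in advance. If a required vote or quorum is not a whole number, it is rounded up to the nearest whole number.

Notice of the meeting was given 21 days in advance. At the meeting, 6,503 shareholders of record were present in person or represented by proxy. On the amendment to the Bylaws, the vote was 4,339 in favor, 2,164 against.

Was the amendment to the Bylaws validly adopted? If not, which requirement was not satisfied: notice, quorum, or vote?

Valid — all requirements satisfied.

Notice: 21 days given; 21 required. Satisfied.
Quorum: 33% of 19,656 = 6,486.48, rounded up to 6,487; 6,503 present. Satisfied.
Vote: requires two-thirds of those present (6,503); 2/3 of 6503 = 4335.33, rounded up to 4336, so 4,336 needed; 4,339 in favor. Satisfied.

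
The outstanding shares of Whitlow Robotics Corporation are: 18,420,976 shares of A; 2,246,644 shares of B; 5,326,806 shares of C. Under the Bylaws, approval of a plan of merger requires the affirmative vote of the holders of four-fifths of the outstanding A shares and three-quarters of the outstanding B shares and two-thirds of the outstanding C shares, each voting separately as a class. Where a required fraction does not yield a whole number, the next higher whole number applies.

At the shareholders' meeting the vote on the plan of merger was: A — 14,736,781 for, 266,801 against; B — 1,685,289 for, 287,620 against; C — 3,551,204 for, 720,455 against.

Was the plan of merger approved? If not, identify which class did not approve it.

Approved — every class gave the required vote.

A: 4/5 of 18420976 = 14736780.80, rounded up to 14736781; 14,736,781 required, 14,736,781 in favor — approved.
B: 3/4 of 2246644 = 1684983; 1,684,983 required, 1,685,289 in favor — approved.
C: 2/3 of 5326806 = 3551204; 3,551,204 required, 3,551,204 in favor — approved.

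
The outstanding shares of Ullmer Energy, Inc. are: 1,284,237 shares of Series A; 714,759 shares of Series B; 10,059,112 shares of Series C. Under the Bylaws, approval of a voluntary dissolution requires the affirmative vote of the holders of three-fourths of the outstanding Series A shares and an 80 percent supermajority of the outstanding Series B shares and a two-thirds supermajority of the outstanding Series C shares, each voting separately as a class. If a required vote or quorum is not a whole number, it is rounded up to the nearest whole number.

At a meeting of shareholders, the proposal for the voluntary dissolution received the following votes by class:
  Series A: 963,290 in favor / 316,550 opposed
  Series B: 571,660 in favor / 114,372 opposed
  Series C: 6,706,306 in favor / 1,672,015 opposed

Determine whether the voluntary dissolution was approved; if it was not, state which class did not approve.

Not approved — the Series B shares did not give the required vote.

Series A: 3/4 of 1284237 = 963177.75, rounded up to 963178; 963,178 required, 963,290 in favor — approved.
Series B: 4/5 of 714759 = 571807.20, rounded up to 571808; 571,808 required, 571,660 in favor — not approved.
Series C: 2/3 of 10059112 = 6706074.67, rounded up to 6706075; 6,706,075 required, 6,706,306 in favor — approved.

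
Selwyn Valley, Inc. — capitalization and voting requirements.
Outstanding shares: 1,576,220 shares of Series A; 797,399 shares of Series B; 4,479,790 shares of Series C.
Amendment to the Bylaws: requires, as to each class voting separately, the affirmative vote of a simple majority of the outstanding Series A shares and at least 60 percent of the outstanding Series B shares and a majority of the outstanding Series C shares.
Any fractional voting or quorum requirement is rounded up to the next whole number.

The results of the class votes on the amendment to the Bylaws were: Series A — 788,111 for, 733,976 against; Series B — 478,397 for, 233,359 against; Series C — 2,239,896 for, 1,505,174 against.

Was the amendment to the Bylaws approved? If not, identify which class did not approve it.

Series A: a majority of 1576220 is 788111; 788,111 required, 788,111 in favor — approved.
Series B: 3/5 of 797399 = 478439.40, rounded up to 478440; 478,440 required, 478,397 in favor — not approved.
Series C: a majority of 4479790 is 2239896; 2,239,896 required, 2,239,896 in favor — approved.

Not approved — the Series B shares did not give the required vote.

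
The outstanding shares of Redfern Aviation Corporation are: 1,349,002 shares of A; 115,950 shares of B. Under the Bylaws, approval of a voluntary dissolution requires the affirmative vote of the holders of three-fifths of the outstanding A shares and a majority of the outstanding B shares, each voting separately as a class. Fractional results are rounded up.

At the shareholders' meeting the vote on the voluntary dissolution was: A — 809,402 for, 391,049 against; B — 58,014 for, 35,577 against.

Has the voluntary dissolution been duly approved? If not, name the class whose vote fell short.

Approved — every class gave the required vote.

A: 3/5 of 1349002 = 809401.20, rounded up to 809402; 809,402 required, 809,402 in favor — approved.
B: a majority of 115950 is 57976; 57,976 required, 58,014 in favor — approved.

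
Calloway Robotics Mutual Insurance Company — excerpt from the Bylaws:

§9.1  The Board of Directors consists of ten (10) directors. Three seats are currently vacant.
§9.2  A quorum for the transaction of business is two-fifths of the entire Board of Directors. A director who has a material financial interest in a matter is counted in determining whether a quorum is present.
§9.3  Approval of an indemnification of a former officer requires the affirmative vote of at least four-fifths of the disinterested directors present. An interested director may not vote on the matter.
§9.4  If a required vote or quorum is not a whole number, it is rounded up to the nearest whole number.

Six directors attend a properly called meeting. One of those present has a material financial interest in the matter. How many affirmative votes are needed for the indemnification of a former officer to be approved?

4

The indemnification of a former officer requires four-fifths of the disinterested directors present (6 − 1 = 5).
4/5 of 5 = 4.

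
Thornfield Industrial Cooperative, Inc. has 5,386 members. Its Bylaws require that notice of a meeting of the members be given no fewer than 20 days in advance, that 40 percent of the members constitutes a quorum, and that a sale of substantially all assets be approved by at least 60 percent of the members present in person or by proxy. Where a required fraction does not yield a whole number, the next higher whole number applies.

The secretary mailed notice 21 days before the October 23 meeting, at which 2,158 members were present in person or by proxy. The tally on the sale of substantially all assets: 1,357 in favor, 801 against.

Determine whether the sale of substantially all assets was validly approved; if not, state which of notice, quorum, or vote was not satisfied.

Valid — all requirements satisfied.

Notice: 21 days given; 20 required. Satisfied.
Quorum: 40% of 5,386 = 2,154.40, rounded up to 2,155; 2,158 present. Satisfied.
Vote: requires three-fifths of those present (2,158); 3/5 of 2158 = 1294.80, rounded up to 1295, so 1,295 needed; 1,357 in favor. Satisfied.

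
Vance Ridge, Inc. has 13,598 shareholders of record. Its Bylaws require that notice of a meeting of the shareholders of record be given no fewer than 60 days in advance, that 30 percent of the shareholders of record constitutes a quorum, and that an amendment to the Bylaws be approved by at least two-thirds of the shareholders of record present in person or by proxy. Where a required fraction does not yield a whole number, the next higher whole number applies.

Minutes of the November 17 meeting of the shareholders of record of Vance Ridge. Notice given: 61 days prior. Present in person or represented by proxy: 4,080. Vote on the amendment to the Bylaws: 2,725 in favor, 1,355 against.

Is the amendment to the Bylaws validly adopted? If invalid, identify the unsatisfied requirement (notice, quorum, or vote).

Valid — all requirements satisfied.

Notice: 61 days given; 60 required. Satisfied.
Quorum: 30% of 13,598 = 4,079.40, rounded up to 4,080; 4,080 present. Satisfied.
Vote: requires two-thirds of those present (4,080); 2/3 of 4080 = 2720, so 2,720 needed; 2,725 in favor. Satisfied.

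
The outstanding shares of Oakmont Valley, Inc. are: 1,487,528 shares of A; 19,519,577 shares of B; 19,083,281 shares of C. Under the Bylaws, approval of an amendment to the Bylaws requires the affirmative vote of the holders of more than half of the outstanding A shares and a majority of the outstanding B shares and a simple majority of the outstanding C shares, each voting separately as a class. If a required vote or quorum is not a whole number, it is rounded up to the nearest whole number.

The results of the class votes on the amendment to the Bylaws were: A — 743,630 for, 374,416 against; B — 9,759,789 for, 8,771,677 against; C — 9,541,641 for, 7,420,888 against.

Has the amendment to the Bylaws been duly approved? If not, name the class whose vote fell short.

A: a majority of 1487528 is 743765; 743,765 required, 743,630 in favor — not approved.
B: a majority of 19519577 is 9759789; 9,759,789 required, 9,759,789 in favor — approved.
C: a majority of 19083281 is 9541641; 9,541,641 required, 9,541,641 in favor — approved.

Not approved — the A shares did not give the required vote.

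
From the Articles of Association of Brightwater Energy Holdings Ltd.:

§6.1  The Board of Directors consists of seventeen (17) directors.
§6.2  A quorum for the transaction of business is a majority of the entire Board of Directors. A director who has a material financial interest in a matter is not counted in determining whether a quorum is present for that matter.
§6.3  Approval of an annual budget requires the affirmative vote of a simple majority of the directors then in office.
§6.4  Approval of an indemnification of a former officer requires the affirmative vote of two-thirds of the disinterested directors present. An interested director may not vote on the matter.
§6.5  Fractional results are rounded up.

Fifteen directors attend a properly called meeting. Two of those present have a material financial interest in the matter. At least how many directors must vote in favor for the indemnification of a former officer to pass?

The indemnification of a former officer requires two-thirds of the disinterested directors present (15 − 2 = 13).
2/3 of 13 = 8.67, rounded up to 9.

9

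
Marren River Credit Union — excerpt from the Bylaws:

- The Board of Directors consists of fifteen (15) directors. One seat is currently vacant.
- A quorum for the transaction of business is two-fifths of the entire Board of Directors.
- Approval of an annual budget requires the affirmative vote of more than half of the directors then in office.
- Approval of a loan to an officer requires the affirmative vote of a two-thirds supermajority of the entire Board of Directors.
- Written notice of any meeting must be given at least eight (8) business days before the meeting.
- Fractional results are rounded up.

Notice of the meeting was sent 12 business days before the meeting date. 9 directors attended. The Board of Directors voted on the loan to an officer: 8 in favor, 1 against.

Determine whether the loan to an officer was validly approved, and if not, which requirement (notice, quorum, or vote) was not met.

Invalid — vote requirement not satisfied.

Notice: 12 business days given; 8 required (12 ≥ 8). Satisfied.
Quorum: 9 present; quorum is 6. Satisfied.
Vote: the loan to an officer requires two-thirds of the entire Board of Directors (15). 2/3 of 15 = 10, so 10 affirmative votes are needed; 8 voted in favor. Not satisfied.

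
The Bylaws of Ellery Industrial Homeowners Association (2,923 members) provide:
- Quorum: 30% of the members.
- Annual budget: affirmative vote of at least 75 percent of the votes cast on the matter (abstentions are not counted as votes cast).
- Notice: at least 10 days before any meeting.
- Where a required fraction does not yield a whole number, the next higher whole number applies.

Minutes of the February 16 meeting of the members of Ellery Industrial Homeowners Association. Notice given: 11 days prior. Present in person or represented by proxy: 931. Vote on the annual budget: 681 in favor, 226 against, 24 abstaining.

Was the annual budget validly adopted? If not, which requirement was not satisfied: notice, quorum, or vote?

Notice: 11 days given; 10 required. Satisfied.
Quorum: 30% of 2,923 = 876.90, rounded up to 877; 931 present. Satisfied.
Vote: requires three-fourths of the votes cast (931 − 24 abstaining = 907); 3/4 of 907 = 680.25, rounded up to 681, so 681 needed; 681 in favor. Satisfied.

Valid — all requirements satisfied.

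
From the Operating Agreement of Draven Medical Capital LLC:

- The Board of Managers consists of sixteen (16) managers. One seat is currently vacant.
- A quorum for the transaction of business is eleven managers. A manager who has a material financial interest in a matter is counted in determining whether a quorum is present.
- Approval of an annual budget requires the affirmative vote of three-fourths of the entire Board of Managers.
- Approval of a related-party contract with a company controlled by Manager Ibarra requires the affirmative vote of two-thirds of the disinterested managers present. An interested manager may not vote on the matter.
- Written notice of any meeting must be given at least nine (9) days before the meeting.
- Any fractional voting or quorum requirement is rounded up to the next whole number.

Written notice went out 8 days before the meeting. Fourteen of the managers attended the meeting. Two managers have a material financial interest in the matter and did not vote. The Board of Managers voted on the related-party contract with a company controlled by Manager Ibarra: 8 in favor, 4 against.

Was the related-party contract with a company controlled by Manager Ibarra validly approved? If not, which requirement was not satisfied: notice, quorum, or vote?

Notice: 8 days given; 9 required (8 < 9). Not satisfied.
Quorum: 14 present (interested managers count toward quorum); quorum is 11. Satisfied.
Vote: the related-party contract with a company controlled by Manager Ibarra requires two-thirds of the disinterested managers present (14 − 2 = 12). 2/3 of 12 = 8, so 8 affirmative votes are needed; 8 voted in favor. Satisfied.

Invalid — notice requirement not satisfied.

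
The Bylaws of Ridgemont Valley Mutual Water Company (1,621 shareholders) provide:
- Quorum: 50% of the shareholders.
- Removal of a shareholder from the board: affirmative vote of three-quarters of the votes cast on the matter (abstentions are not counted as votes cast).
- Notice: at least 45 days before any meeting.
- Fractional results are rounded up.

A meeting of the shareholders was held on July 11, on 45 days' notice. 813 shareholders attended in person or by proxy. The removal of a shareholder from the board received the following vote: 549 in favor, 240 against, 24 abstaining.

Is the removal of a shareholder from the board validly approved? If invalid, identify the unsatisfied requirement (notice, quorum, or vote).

Invalid — vote requirement not satisfied.

Notice: 45 days given; 45 required. Satisfied.
Quorum: 50% of 1,621 = 810.50, rounded up to 811; 813 present. Satisfied.
Vote: requires three-fourths of the votes cast (813 − 24 abstaining = 789); 3/4 of 789 = 591.75, rounded up to 592, so 592 needed; 549 in favor. Not satisfied.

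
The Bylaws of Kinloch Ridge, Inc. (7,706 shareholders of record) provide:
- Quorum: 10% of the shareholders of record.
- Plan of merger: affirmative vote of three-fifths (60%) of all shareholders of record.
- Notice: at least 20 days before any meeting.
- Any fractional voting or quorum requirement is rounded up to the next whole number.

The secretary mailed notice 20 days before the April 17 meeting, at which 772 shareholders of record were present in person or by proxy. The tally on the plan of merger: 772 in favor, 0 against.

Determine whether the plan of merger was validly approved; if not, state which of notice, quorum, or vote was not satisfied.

Invalid — vote requirement not satisfied.

Notice: 20 days given; 20 required. Satisfied.
Quorum: 10% of 7,706 = 770.60, rounded up to 771; 772 present. Satisfied.
Vote: requires three-fifths of all shareholders of record (7,706); 3/5 of 7706 = 4623.60, rounded up to 4624, so 4,624 needed; 772 in favor. Not satisfied.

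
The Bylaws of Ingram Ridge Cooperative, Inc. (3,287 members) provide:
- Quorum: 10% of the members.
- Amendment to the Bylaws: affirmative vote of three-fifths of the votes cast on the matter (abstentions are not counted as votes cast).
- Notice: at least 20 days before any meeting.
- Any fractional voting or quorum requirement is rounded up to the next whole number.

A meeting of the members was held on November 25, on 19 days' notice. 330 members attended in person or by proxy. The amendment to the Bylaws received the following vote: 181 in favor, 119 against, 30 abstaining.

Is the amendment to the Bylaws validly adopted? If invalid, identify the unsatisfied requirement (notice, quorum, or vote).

Invalid — notice requirement not satisfied.

Notice: 19 days given; 20 required. Not satisfied.
Quorum: 10% of 3,287 = 328.70, rounded up to 329; 330 present. Satisfied.
Vote: requires three-fifths of the votes cast (330 − 30 abstaining = 300); 3/5 of 300 = 180, so 180 needed; 181 in favor. Satisfied.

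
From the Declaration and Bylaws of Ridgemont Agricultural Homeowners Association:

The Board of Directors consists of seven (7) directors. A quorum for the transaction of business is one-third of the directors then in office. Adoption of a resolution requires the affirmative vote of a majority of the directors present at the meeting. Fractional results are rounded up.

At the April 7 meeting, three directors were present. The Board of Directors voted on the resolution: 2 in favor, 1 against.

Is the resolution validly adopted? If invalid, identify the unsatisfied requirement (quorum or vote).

Valid — all requirements satisfied.

Quorum: 3 present; quorum is 3. Satisfied.
Vote: the resolution requires a majority of the directors present (3). A majority of 3 is 2, so 2 affirmative votes are needed; 2 voted in favor. Satisfied.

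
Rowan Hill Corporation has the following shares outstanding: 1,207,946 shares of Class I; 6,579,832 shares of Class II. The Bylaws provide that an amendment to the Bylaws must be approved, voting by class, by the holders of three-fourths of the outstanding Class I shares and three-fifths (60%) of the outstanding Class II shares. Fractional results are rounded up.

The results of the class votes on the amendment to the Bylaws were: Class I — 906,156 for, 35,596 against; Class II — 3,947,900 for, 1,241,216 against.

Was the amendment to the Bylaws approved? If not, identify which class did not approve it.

Approved — every class gave the required vote.

Class I: 3/4 of 1207946 = 905959.50, rounded up to 905960; 905,960 required, 906,156 in favor — approved.
Class II: 3/5 of 6579832 = 3947899.20, rounded up to 3947900; 3,947,900 required, 3,947,900 in favor — approved.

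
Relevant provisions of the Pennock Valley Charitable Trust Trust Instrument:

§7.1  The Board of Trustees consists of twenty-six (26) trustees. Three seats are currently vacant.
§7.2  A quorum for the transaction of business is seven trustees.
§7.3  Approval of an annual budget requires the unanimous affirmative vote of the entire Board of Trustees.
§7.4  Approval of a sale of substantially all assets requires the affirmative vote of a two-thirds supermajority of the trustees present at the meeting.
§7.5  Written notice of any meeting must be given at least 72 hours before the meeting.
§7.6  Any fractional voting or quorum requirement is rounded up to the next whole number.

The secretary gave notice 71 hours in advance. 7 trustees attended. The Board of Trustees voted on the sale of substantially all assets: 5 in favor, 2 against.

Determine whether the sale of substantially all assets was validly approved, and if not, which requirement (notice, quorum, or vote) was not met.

Notice: 71 hours given; 72 required (71 < 72). Not satisfied.
Quorum: 7 present; quorum is 7. Satisfied.
Vote: the sale of substantially all assets requires two-thirds of the trustees present (7). 2/3 of 7 = 4.67, rounded up to 5, so 5 affirmative votes are needed; 5 voted in favor. Satisfied.

Invalid — notice requirement not satisfied.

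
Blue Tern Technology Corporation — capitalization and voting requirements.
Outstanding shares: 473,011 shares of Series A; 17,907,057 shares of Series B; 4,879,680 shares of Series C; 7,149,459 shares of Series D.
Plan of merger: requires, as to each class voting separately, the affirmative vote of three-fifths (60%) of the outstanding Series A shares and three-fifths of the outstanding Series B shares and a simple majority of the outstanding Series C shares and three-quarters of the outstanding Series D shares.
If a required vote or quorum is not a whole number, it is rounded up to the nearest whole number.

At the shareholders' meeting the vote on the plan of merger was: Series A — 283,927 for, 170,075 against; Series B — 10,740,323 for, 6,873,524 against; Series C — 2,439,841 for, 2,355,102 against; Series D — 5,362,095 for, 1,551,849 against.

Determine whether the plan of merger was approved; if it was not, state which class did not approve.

Not approved — the Series B shares did not give the required vote.

Series A: 3/5 of 473011 = 283806.60, rounded up to 283807; 283,807 required, 283,927 in favor — approved.
Series B: 3/5 of 17907057 = 10744234.20, rounded up to 10744235; 10,744,235 required, 10,740,323 in favor — not approved.
Series C: a majority of 4879680 is 2439841; 2,439,841 required, 2,439,841 in favor — approved.
Series D: 3/4 of 7149459 = 5362094.25, rounded up to 5362095; 5,362,095 required, 5,362,095 in favor — approved.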